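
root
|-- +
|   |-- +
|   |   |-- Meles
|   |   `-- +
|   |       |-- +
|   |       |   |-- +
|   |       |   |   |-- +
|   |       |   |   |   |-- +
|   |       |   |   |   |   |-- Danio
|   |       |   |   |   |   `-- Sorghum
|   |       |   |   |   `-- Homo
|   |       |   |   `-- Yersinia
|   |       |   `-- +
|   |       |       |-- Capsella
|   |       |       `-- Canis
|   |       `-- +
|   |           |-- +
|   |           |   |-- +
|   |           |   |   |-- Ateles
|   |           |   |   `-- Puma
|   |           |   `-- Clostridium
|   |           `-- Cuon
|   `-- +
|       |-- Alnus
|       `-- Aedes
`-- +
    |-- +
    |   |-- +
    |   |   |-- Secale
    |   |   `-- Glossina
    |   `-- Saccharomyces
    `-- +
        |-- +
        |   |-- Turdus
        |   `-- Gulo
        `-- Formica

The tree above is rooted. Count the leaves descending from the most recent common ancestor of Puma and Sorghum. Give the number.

10

The MRCA of Puma and Sorghum is the node subtending (((((Danio,Sorghum),Homo),Yersinia),(Capsella,Canis)),(((Ateles,Puma),Clostridium),Cuon)).
That clade contains 10 terminal taxa: Ateles, Canis, Capsella, Clostridium, Cuon, Danio, Homo, Puma, Sorghum, Yersinia.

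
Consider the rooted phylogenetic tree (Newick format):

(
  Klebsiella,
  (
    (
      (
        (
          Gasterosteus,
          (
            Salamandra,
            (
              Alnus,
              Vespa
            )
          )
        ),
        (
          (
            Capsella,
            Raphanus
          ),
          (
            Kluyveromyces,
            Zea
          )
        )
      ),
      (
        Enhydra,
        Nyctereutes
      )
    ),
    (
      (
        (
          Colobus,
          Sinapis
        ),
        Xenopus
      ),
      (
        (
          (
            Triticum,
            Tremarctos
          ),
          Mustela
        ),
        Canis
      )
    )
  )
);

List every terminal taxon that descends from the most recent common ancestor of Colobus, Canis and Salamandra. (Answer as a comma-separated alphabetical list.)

Tracing Colobus: it sits inside (Colobus,Sinapis).
Tracing Canis: it sits inside (((Triticum,Tremarctos),Mustela),Canis).
Tracing Salamandra: it sits inside (Salamandra,(Alnus,Vespa)).
The smallest clade enclosing all 3 is ((((Gasterosteus,(Salamandra,(Alnus,Vespa))),((Capsella,Raphanus),(Kluyveromyces,Zea))),(Enhydra,Nyctereutes)),(((Colobus,Sinapis),Xenopus),(((Triticum,Tremarctos),Mustela),Canis))); the answer is its 17 terminal taxa in alphabetical order.

Alnus, Canis, Capsella, Colobus, Enhydra, Gasterosteus, Kluyveromyces, Mustela, Nyctereutes, Raphanus, Salamandra, Sinapis, Tremarctos, Triticum, Vespa, Xenopus, Zea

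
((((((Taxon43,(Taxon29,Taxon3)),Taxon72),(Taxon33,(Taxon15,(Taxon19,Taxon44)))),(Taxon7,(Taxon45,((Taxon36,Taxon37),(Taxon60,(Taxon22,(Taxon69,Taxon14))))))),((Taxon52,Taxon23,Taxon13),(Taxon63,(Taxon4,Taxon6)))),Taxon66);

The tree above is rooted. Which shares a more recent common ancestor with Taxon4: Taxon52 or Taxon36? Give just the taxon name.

Taxon52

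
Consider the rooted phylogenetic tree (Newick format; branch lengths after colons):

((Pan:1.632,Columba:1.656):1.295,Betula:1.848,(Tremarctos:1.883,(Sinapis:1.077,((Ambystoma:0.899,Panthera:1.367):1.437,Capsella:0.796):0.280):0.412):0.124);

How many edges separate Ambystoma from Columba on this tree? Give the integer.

7

The MRCA of Ambystoma and Columba is the root of the tree.
From Ambystoma up to that node: 5 branches. From Columba up to the same node: 2 branches. Total: 5 + 2 = 7.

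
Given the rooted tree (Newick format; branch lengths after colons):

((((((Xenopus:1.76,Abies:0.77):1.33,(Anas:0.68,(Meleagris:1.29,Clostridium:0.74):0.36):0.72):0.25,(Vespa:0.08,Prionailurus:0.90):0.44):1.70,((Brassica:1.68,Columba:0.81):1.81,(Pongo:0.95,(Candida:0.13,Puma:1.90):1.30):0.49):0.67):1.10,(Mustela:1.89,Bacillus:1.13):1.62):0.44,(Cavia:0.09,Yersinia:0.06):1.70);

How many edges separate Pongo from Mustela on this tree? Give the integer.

The MRCA of Pongo and Mustela is the node subtending (((((Xenopus,Abies),(Anas,(Meleagris,Clostridium))),(Vespa,Prionailurus)),((Brassica,Columba),(Pongo,(Candida,Puma)))),(Mustela,Bacillus)).
From Pongo up to that node: 4 branches. From Mustela up to the same node: 2 branches. Total: 4 + 2 = 6.

6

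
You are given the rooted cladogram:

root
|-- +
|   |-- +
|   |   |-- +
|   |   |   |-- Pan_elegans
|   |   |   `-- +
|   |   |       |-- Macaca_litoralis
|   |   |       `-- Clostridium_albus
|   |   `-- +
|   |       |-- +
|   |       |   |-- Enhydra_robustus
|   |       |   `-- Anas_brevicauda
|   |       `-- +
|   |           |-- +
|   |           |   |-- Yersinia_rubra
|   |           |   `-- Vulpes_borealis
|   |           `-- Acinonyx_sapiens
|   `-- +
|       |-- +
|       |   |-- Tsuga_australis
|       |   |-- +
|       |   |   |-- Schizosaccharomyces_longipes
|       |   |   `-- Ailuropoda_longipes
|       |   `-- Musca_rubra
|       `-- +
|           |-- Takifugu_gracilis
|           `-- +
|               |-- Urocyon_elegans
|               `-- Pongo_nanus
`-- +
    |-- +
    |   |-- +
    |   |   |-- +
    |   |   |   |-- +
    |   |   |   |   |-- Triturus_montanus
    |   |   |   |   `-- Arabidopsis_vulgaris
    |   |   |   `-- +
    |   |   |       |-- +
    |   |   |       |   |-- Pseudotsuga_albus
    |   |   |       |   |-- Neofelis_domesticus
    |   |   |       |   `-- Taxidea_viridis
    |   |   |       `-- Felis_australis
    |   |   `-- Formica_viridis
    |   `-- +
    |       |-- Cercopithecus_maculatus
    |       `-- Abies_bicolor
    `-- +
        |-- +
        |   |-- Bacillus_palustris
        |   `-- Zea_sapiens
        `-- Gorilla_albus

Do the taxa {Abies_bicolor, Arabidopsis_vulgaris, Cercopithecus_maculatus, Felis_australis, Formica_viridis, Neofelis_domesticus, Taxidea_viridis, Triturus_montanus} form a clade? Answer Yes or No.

No

The MRCA of the listed taxa subtends ((((Triturus_montanus,Arabidopsis_vulgaris),((Pseudotsuga_albus,Neofelis_domesticus,Taxidea_viridis),Felis_australis)),Formica_viridis),(Cercopithecus_maculatus,Abies_bicolor)).
That clade also contains Pseudotsuga_albus, which is not in the proposed group, so the group is not monophyletic.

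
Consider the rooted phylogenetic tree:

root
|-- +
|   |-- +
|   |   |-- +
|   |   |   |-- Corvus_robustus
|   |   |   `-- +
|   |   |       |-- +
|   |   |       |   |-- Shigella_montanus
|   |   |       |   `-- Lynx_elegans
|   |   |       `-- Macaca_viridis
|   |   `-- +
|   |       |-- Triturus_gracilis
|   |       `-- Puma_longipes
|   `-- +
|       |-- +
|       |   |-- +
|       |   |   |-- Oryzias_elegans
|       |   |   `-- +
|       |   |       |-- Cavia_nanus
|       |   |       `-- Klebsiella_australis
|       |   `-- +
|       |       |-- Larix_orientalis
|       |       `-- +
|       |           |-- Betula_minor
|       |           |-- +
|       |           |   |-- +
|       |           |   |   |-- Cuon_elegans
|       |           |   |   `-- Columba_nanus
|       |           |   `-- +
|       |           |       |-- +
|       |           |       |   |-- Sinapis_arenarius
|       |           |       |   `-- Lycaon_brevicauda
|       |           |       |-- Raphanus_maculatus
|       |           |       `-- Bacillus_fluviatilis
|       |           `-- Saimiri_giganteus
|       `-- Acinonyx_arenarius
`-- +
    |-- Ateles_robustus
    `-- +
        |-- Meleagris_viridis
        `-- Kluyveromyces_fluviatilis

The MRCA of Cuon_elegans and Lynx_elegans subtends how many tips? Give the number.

The MRCA of Cuon_elegans and Lynx_elegans is the node subtending (((Corvus_robustus,((Shigella_montanus,Lynx_elegans),Macaca_viridis)),(Triturus_gracilis,Puma_longipes)),(((Oryzias_elegans,(Cavia_nanus,Klebsiella_australis)),(Larix_orientalis,(Betula_minor,((Cuon_elegans,Columba_nanus),((Sinapis_arenarius,Lycaon_brevicauda),Raphanus_maculatus,Bacillus_fluviatilis)),Saimiri_giganteus))),Acinonyx_arenarius)).
That clade contains 19 terminal taxa: Acinonyx_arenarius, Bacillus_fluviatilis, Betula_minor, Cavia_nanus, Columba_nanus, Corvus_robustus, Cuon_elegans, Klebsiella_australis, Larix_orientalis, Lycaon_brevicauda, Lynx_elegans, Macaca_viridis, Oryzias_elegans, Puma_longipes, Raphanus_maculatus, Saimiri_giganteus, Shigella_montanus, Sinapis_arenarius, Triturus_gracilis.

19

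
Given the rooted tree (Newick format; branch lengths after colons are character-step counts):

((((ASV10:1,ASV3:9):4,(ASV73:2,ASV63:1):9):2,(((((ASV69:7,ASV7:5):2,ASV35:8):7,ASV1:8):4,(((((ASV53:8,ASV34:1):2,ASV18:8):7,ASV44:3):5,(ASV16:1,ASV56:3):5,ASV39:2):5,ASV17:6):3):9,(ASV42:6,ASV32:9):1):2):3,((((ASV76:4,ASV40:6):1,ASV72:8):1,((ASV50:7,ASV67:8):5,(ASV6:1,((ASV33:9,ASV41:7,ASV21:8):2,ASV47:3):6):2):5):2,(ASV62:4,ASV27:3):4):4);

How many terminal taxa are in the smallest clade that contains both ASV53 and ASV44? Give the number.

4

The MRCA of ASV53 and ASV44 is the node subtending (((ASV53,ASV34),ASV18),ASV44).
That clade contains 4 terminal taxa: ASV18, ASV34, ASV44, ASV53.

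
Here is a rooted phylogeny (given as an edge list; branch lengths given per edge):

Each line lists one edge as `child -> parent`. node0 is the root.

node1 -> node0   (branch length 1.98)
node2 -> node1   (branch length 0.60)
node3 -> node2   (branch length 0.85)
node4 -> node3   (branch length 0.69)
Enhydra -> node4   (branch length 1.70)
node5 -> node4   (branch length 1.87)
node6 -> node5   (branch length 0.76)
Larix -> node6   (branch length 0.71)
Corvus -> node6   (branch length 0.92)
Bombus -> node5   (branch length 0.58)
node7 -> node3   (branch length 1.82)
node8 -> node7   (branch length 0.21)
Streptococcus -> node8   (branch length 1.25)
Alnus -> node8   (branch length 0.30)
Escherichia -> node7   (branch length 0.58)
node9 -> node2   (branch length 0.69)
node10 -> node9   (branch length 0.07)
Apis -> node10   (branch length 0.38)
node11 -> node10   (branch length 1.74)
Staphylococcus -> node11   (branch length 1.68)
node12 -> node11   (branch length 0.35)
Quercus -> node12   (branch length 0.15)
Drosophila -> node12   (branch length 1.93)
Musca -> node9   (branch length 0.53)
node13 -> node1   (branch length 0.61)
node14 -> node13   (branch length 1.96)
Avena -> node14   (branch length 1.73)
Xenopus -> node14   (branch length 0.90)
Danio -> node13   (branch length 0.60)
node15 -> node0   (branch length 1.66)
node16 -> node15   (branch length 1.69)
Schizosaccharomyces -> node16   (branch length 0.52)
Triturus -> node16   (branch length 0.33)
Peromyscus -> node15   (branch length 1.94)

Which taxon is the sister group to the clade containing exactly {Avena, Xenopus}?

Danio

The clade containing exactly {Avena, Xenopus} attaches to the tree at the node subtending ((Avena,Xenopus),Danio).
The other lineage descending from that same node — the sister group — is the single tip Danio.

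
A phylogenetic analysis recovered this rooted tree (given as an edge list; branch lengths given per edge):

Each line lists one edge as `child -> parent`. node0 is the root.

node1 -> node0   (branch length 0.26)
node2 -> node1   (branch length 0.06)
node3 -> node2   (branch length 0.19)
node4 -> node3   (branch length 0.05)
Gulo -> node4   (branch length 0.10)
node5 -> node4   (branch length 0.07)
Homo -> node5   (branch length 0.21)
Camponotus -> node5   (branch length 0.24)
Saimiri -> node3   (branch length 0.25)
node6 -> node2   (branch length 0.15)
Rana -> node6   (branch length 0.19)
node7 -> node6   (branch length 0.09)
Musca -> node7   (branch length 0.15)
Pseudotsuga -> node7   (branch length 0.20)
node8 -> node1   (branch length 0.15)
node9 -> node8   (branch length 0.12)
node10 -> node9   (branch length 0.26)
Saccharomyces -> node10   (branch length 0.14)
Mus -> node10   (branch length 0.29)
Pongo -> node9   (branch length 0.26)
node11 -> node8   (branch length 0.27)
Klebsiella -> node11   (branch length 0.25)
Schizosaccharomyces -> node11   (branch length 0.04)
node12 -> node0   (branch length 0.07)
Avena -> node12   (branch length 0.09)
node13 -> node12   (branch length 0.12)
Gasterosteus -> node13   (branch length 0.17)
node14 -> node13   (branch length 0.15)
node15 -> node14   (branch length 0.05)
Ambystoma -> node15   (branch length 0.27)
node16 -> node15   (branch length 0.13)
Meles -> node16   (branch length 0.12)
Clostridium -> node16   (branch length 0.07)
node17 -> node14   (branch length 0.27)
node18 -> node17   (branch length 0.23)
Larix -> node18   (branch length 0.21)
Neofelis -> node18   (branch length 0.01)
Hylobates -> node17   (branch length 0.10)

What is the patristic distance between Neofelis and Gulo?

The path runs Neofelis → … → MRCA → … → Gulo; the MRCA is the root of the tree.
Branch lengths along that path: 0.01 + 0.23 + 0.27 + 0.15 + 0.12 + 0.07 + 0.26 + 0.06 + 0.19 + 0.05 + 0.10 = 1.51.

1.51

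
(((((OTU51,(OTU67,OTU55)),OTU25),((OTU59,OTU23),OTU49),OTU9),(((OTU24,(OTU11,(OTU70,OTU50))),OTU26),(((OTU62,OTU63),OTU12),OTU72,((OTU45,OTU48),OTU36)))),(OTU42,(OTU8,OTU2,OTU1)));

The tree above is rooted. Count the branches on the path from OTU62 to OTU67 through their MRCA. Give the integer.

10

The MRCA of OTU62 and OTU67 is the node subtending ((((OTU51,(OTU67,OTU55)),OTU25),((OTU59,OTU23),OTU49),OTU9),(((OTU24,(OTU11,(OTU70,OTU50))),OTU26),(((OTU62,OTU63),OTU12),OTU72,((OTU45,OTU48),OTU36)))).
From OTU62 up to that node: 5 branches. From OTU67 up to the same node: 5 branches. Total: 5 + 5 = 10.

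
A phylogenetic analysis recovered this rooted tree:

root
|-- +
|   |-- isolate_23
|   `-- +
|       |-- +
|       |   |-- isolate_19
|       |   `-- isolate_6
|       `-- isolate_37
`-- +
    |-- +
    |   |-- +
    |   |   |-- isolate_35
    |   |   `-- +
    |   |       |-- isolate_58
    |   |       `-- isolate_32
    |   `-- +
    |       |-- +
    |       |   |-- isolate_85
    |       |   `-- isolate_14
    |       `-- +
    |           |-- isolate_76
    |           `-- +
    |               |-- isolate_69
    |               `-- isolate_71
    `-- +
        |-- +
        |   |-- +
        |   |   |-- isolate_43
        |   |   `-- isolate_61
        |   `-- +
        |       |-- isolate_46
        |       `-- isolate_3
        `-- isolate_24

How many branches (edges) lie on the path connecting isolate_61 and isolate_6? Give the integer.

The MRCA of isolate_61 and isolate_6 is the root of the tree.
From isolate_61 up to that node: 5 branches. From isolate_6 up to the same node: 4 branches. Total: 5 + 4 = 9.

9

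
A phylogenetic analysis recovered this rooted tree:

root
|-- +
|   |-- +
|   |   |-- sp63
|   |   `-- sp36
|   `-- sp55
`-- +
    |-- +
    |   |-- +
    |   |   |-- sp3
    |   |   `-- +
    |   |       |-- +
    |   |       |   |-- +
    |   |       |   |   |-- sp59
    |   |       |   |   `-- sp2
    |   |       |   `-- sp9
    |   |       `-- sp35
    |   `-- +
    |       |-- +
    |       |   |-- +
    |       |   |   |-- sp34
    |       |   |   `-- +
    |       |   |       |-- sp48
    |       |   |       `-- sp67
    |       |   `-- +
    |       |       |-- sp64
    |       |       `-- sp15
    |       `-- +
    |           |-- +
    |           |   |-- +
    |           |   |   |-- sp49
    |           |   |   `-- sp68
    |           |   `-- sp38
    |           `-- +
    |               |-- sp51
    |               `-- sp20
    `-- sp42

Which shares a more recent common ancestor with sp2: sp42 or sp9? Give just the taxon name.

The MRCA of sp2 and sp9 subtends ((sp59,sp2),sp9) (3 taxa).
The MRCA of sp2 and sp42 subtends (((sp3,(((sp59,sp2),sp9),sp35)),(((sp34,(sp48,sp67)),(sp64,sp15)),(((sp49,sp68),sp38),(sp51,sp20)))),sp42) (16 taxa).
The first is nested inside the second, so sp2 shares a more recent common ancestor with sp9.

sp9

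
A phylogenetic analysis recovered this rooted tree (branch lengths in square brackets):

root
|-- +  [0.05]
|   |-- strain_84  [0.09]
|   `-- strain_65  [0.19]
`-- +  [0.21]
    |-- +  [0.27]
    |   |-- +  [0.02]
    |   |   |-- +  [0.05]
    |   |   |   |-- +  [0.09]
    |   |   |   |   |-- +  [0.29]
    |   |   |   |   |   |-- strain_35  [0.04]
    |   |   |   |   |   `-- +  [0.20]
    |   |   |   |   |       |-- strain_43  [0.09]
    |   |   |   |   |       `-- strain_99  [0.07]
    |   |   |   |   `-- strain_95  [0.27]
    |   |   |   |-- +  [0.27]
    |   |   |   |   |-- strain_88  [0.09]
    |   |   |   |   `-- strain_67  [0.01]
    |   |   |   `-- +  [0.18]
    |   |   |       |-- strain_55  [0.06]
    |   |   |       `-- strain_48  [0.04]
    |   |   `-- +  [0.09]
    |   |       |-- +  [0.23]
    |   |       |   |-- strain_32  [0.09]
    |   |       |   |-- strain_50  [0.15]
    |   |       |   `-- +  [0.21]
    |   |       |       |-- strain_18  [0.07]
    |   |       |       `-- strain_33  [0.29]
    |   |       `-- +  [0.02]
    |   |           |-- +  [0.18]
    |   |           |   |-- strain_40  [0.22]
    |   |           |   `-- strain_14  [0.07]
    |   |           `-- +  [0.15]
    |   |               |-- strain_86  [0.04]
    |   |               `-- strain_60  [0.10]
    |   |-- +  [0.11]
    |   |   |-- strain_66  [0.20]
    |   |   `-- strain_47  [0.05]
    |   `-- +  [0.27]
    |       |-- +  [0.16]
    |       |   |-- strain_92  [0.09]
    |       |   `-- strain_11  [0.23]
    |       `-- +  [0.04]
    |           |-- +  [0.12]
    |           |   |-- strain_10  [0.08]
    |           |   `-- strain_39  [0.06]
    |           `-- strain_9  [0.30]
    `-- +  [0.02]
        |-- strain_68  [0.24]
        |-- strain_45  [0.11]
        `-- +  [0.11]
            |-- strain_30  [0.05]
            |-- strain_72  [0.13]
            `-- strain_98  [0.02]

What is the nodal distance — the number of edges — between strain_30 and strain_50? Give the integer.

8

The MRCA of strain_30 and strain_50 is the node subtending ((((((strain_35,(strain_43,strain_99)),strain_95),(strain_88,strain_67),(strain_55,strain_48)),((strain_32,strain_50,(strain_18,strain_33)),((strain_40,strain_14),(strain_86,strain_60)))),(strain_66,strain_47),((strain_92,strain_11),((strain_10,strain_39),strain_9))),(strain_68,strain_45,(strain_30,strain_72,strain_98))).
From strain_30 up to that node: 3 branches. From strain_50 up to the same node: 5 branches. Total: 3 + 5 = 8.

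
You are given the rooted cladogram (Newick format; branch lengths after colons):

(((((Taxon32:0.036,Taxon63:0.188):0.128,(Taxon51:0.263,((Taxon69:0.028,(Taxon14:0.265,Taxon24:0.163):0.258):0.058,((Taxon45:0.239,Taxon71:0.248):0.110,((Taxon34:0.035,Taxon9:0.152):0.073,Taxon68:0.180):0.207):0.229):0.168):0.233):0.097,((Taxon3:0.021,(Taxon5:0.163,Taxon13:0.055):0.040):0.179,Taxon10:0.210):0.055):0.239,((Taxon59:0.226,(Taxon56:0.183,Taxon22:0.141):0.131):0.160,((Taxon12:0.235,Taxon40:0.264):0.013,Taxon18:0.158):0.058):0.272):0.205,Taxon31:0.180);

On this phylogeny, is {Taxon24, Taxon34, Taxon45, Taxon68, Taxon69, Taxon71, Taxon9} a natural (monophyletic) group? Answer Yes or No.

No

The MRCA of the listed taxa subtends ((Taxon69,(Taxon14,Taxon24)),((Taxon45,Taxon71),((Taxon34,Taxon9),Taxon68))).
That clade also contains Taxon14, which is not in the proposed group, so the group is not monophyletic.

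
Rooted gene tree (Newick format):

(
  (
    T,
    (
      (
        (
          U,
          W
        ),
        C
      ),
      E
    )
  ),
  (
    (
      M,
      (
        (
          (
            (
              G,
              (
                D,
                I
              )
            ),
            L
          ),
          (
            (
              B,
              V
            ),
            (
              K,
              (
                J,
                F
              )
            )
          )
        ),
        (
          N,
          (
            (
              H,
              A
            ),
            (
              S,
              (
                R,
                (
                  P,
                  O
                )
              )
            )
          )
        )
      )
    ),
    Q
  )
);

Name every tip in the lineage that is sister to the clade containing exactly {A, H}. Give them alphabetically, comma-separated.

O, P, R, S

The clade containing exactly {A, H} attaches to the tree at the node subtending ((H,A),(S,(R,(P,O)))).
The other lineage descending from that same node — the sister group — is (S,(R,(P,O))); its 4 tips in alphabetical order are the answer.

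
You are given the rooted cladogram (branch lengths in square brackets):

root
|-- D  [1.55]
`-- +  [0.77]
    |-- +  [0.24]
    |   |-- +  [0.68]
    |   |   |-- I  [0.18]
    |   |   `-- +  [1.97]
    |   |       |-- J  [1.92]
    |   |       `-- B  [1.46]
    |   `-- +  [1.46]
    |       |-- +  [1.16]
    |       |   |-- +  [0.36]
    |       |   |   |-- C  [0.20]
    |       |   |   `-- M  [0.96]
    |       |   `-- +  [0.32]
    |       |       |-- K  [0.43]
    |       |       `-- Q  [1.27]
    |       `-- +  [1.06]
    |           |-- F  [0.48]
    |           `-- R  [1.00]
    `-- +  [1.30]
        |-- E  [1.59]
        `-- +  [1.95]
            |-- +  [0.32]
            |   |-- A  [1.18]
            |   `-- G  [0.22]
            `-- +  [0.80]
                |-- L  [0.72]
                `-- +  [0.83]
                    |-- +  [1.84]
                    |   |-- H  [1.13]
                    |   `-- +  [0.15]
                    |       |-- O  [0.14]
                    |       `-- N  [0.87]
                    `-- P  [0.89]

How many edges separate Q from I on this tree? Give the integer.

The MRCA of Q and I is the node subtending ((I,(J,B)),(((C,M),(K,Q)),(F,R))).
From Q up to that node: 4 branches. From I up to the same node: 2 branches. Total: 4 + 2 = 6.

6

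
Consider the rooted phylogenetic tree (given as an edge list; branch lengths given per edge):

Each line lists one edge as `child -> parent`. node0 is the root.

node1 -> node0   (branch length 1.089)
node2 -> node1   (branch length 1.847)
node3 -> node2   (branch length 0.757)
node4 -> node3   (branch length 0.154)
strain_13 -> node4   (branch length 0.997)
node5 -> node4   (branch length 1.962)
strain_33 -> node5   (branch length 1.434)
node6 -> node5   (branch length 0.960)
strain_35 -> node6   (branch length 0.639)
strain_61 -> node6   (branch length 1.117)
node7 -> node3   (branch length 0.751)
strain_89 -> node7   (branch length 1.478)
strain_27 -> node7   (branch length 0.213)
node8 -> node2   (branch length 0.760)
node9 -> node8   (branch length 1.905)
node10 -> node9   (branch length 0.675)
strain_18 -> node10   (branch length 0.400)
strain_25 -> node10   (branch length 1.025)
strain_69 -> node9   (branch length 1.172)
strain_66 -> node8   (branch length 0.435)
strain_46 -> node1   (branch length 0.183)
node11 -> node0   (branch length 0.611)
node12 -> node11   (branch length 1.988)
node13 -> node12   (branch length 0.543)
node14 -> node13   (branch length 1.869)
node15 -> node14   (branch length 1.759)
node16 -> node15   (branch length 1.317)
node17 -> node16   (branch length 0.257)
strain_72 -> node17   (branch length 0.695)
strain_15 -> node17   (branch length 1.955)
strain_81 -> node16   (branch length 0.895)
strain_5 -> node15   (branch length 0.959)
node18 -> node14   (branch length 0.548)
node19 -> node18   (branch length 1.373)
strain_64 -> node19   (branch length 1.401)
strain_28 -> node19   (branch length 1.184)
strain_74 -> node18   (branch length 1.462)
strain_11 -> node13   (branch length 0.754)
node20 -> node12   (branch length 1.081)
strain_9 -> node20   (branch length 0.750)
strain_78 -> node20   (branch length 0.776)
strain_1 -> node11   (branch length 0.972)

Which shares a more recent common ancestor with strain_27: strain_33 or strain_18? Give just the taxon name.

strain_33

The MRCA of strain_27 and strain_33 subtends ((strain_13,(strain_33,(strain_35,strain_61))),(strain_89,strain_27)) (6 taxa).
The MRCA of strain_27 and strain_18 subtends (((strain_13,(strain_33,(strain_35,strain_61))),(strain_89,strain_27)),(((strain_18,strain_25),strain_69),strain_66)) (10 taxa).
The first is nested inside the second, so strain_27 shares a more recent common ancestor with strain_33.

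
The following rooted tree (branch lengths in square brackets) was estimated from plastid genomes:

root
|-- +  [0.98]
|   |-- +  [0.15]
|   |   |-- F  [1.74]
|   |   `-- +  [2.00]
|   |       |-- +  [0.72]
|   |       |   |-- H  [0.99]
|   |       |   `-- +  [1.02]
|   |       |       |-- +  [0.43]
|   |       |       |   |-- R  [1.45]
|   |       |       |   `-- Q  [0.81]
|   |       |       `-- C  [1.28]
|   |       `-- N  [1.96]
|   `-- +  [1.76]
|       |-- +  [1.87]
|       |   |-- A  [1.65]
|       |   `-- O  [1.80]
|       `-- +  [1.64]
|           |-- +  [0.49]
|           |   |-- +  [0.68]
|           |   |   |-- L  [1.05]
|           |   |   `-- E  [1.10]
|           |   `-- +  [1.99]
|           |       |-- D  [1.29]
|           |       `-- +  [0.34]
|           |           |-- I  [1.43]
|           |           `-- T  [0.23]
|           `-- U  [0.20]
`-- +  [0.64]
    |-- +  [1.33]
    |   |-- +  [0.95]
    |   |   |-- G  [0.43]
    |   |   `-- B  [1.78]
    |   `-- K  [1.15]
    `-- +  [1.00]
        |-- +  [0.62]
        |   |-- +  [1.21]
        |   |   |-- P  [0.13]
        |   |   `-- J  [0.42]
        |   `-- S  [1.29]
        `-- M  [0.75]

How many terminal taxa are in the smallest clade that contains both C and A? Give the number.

14

The MRCA of C and A is the node subtending ((F,((H,((R,Q),C)),N)),((A,O),(((L,E),(D,(I,T))),U))).
That clade contains 14 terminal taxa: A, C, D, E, F, H, I, L, N, O, Q, R, T, U.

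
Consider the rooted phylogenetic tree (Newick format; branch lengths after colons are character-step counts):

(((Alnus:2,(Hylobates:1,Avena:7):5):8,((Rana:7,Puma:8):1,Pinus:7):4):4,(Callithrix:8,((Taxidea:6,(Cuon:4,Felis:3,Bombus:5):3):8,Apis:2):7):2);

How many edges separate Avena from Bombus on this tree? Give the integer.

The MRCA of Avena and Bombus is the root of the tree.
From Avena up to that node: 4 branches. From Bombus up to the same node: 5 branches. Total: 4 + 5 = 9.

9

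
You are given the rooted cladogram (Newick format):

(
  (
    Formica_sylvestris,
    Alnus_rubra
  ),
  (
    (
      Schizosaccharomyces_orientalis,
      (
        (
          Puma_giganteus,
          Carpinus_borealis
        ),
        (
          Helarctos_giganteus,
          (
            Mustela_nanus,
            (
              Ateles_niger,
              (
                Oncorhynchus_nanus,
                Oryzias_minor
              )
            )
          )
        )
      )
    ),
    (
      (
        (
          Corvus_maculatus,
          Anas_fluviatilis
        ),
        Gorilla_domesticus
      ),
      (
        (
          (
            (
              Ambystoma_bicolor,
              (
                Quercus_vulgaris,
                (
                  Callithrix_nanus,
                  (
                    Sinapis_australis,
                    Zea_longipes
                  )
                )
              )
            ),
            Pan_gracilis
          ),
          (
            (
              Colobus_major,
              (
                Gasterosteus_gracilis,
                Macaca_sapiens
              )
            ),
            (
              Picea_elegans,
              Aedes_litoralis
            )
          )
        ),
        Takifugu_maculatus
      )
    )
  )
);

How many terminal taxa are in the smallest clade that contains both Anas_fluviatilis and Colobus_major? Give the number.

15

The MRCA of Anas_fluviatilis and Colobus_major is the node subtending (((Corvus_maculatus,Anas_fluviatilis),Gorilla_domesticus),((((Ambystoma_bicolor,(Quercus_vulgaris,(Callithrix_nanus,(Sinapis_australis,Zea_longipes)))),Pan_gracilis),((Colobus_major,(Gasterosteus_gracilis,Macaca_sapiens)),(Picea_elegans,Aedes_litoralis))),Takifugu_maculatus)).
That clade contains 15 terminal taxa: Aedes_litoralis, Ambystoma_bicolor, Anas_fluviatilis, Callithrix_nanus, Colobus_major, Corvus_maculatus, Gasterosteus_gracilis, Gorilla_domesticus, Macaca_sapiens, Pan_gracilis, Picea_elegans, Quercus_vulgaris, Sinapis_australis, Takifugu_maculatus, Zea_longipes.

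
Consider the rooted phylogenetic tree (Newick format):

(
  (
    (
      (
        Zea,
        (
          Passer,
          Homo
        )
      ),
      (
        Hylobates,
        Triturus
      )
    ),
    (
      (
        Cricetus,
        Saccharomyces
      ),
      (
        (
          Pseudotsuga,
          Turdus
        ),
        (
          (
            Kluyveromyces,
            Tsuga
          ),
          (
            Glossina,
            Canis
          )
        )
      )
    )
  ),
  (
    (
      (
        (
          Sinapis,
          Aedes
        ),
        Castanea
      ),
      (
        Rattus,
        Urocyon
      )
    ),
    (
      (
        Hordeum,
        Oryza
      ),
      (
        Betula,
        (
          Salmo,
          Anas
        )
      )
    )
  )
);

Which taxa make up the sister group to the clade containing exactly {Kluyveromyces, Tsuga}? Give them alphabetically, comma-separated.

Canis, Glossina

The clade containing exactly {Kluyveromyces, Tsuga} attaches to the tree at the node subtending ((Kluyveromyces,Tsuga),(Glossina,Canis)).
The other lineage descending from that same node — the sister group — is (Glossina,Canis); its 2 tips in alphabetical order are the answer.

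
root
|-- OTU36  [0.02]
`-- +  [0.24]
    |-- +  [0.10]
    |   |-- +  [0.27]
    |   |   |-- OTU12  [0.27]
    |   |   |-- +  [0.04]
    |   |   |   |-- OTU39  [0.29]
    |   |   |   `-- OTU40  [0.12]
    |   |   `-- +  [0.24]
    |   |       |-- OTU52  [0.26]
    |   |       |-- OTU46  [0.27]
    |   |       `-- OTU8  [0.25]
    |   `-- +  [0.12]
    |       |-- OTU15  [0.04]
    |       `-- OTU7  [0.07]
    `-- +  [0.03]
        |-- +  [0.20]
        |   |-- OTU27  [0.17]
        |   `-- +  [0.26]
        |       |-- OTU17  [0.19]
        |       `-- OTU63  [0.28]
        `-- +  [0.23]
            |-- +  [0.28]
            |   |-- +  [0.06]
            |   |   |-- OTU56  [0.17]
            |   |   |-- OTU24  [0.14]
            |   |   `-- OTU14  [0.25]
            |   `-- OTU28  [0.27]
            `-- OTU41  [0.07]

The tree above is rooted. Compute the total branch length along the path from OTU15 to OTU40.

The path runs OTU15 → … → MRCA → … → OTU40; the MRCA is the node subtending ((OTU12,(OTU39,OTU40),(OTU52,OTU46,OTU8)),(OTU15,OTU7)).
Branch lengths along that path: 0.04 + 0.12 + 0.27 + 0.04 + 0.12 = 0.59.

0.59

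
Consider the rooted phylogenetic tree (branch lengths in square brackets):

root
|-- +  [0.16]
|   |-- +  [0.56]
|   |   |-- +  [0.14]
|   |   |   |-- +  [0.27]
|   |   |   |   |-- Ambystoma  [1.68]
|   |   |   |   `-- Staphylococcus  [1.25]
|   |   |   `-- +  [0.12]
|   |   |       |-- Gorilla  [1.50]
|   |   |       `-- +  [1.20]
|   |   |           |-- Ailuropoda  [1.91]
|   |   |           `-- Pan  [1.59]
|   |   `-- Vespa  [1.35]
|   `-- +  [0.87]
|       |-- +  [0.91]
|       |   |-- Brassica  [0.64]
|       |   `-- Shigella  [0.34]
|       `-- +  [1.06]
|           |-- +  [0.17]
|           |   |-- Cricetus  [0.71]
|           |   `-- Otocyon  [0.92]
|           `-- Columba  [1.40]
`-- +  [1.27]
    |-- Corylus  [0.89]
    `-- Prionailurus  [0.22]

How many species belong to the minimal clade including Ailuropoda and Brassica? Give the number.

The MRCA of Ailuropoda and Brassica is the node subtending ((((Ambystoma,Staphylococcus),(Gorilla,(Ailuropoda,Pan))),Vespa),((Brassica,Shigella),((Cricetus,Otocyon),Columba))).
That clade contains 11 terminal taxa: Ailuropoda, Ambystoma, Brassica, Columba, Cricetus, Gorilla, Otocyon, Pan, Shigella, Staphylococcus, Vespa.

11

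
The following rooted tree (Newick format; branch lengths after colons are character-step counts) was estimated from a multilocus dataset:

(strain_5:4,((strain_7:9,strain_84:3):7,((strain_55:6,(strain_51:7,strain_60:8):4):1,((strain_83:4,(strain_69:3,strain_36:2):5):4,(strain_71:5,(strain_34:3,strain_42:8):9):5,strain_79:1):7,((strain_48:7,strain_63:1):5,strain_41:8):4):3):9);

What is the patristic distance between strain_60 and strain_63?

23

The path runs strain_60 → … → MRCA → … → strain_63; the MRCA is the node subtending ((strain_55,(strain_51,strain_60)),((strain_83,(strain_69,strain_36)),(strain_71,(strain_34,strain_42)),strain_79),((strain_48,strain_63),strain_41)).
Branch lengths along that path: 8 + 4 + 1 + 4 + 5 + 1 = 23.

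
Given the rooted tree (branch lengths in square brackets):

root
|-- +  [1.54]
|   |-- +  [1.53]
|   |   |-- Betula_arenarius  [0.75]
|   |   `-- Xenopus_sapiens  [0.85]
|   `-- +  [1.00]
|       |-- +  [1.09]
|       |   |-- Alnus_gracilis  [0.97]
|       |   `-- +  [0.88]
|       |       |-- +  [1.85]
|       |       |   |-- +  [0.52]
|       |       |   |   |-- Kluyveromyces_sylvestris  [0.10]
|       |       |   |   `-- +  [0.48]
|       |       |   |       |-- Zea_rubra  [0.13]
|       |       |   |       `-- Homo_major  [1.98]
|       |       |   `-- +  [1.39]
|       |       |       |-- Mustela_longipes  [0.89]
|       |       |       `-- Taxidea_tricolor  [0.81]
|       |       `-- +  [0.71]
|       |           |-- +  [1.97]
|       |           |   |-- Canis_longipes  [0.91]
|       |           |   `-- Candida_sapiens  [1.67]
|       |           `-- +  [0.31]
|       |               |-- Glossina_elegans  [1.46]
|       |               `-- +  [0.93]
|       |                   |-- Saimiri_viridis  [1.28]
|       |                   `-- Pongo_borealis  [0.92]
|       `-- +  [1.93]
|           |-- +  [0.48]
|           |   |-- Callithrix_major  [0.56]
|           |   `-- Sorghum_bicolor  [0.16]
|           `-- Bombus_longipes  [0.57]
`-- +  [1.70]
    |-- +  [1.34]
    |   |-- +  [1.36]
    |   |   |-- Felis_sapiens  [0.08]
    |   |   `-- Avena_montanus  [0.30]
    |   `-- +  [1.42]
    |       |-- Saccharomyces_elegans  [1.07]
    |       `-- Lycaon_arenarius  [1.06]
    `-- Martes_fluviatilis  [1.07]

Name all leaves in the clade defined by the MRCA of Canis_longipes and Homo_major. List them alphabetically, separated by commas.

Tracing Canis_longipes: it sits inside (Canis_longipes,Candida_sapiens).
Tracing Homo_major: it sits inside (Zea_rubra,Homo_major).
The smallest clade enclosing both is (((Kluyveromyces_sylvestris,(Zea_rubra,Homo_major)),(Mustela_longipes,Taxidea_tricolor)),((Canis_longipes,Candida_sapiens),(Glossina_elegans,(Saimiri_viridis,Pongo_borealis)))); the answer is its 10 terminal taxa in alphabetical order.

Candida_sapiens, Canis_longipes, Glossina_elegans, Homo_major, Kluyveromyces_sylvestris, Mustela_longipes, Pongo_borealis, Saimiri_viridis, Taxidea_tricolor, Zea_rubra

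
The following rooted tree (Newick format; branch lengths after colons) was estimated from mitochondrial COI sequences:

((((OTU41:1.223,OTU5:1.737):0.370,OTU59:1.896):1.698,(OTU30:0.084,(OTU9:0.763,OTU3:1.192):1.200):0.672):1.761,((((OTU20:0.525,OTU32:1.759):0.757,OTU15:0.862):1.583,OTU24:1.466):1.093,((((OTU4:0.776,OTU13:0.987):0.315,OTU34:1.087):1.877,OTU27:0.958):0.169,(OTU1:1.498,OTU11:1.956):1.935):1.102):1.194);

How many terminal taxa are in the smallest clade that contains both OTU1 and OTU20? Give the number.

10

The MRCA of OTU1 and OTU20 is the node subtending ((((OTU20,OTU32),OTU15),OTU24),((((OTU4,OTU13),OTU34),OTU27),(OTU1,OTU11))).
That clade contains 10 terminal taxa: OTU1, OTU11, OTU13, OTU15, OTU20, OTU24, OTU27, OTU32, OTU34, OTU4.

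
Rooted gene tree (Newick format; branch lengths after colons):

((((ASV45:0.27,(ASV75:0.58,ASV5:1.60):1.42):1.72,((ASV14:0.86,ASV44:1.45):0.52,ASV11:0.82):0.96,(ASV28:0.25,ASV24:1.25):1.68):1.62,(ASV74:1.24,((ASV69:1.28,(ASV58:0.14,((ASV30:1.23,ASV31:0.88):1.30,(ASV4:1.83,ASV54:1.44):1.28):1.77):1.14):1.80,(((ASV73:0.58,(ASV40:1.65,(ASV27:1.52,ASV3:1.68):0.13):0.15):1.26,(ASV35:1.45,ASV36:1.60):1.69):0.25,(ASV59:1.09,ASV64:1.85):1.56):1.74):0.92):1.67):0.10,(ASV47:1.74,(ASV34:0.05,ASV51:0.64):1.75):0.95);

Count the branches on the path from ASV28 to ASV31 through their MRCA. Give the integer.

The MRCA of ASV28 and ASV31 is the node subtending (((ASV45,(ASV75,ASV5)),((ASV14,ASV44),ASV11),(ASV28,ASV24)),(ASV74,((ASV69,(ASV58,((ASV30,ASV31),(ASV4,ASV54)))),(((ASV73,(ASV40,(ASV27,ASV3))),(ASV35,ASV36)),(ASV59,ASV64))))).
From ASV28 up to that node: 3 branches. From ASV31 up to the same node: 7 branches. Total: 3 + 7 = 10.

10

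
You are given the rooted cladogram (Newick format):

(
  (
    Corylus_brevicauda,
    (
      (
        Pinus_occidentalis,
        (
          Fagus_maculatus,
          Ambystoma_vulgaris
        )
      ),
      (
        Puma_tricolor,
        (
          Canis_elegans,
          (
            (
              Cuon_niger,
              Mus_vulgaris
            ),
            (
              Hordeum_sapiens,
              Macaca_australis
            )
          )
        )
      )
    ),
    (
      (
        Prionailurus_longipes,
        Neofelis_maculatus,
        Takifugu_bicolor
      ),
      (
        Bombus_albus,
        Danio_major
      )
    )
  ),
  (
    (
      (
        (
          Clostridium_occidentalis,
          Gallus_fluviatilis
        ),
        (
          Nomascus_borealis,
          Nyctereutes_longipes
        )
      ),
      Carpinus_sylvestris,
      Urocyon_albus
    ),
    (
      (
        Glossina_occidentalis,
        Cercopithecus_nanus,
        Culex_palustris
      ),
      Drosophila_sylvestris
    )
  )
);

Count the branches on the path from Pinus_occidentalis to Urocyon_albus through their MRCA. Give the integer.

The MRCA of Pinus_occidentalis and Urocyon_albus is the root of the tree.
From Pinus_occidentalis up to that node: 4 branches. From Urocyon_albus up to the same node: 3 branches. Total: 4 + 3 = 7.

7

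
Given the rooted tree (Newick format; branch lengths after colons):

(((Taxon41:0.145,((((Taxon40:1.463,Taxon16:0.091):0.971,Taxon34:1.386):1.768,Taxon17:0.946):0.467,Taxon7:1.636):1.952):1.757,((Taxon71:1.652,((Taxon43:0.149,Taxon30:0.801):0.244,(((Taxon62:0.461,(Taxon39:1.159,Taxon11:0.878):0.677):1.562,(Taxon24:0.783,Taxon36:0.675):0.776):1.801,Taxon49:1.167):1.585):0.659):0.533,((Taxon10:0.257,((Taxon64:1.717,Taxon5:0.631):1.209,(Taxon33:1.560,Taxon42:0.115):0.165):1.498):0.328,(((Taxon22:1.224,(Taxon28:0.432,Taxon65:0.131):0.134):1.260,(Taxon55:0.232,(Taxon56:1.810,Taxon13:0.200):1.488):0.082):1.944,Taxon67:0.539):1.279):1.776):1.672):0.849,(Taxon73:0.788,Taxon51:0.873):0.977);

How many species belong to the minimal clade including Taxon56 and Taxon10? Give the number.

12

The MRCA of Taxon56 and Taxon10 is the node subtending ((Taxon10,((Taxon64,Taxon5),(Taxon33,Taxon42))),(((Taxon22,(Taxon28,Taxon65)),(Taxon55,(Taxon56,Taxon13))),Taxon67)).
That clade contains 12 terminal taxa: Taxon10, Taxon13, Taxon22, Taxon28, Taxon33, Taxon42, Taxon5, Taxon55, Taxon56, Taxon64, Taxon65, Taxon67.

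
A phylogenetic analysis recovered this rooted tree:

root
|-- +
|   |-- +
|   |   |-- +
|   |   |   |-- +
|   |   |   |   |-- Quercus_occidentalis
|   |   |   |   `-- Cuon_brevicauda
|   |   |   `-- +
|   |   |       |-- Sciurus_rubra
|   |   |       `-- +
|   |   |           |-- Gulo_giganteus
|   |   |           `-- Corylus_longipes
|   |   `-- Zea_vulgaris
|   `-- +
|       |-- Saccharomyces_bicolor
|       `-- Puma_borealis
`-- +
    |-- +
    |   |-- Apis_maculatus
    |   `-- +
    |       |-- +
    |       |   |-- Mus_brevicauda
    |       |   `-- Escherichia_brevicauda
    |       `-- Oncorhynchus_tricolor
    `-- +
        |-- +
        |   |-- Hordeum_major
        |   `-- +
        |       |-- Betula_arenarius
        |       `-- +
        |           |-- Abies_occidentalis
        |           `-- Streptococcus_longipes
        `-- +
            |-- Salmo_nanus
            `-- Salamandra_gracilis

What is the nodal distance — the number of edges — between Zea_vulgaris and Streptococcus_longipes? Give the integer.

9

The MRCA of Zea_vulgaris and Streptococcus_longipes is the root of the tree.
From Zea_vulgaris up to that node: 3 branches. From Streptococcus_longipes up to the same node: 6 branches. Total: 3 + 6 = 9.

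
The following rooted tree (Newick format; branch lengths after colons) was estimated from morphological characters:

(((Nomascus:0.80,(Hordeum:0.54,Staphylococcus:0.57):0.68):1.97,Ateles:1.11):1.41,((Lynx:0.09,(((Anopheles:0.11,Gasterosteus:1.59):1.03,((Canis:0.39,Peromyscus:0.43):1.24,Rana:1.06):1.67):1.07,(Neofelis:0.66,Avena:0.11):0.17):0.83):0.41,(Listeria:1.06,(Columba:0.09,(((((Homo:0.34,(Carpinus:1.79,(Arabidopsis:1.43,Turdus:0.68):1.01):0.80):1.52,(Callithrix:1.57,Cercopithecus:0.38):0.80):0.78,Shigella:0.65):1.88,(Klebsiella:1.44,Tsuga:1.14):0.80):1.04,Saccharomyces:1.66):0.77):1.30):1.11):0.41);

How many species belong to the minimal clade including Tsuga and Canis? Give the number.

20

The MRCA of Tsuga and Canis is the node subtending ((Lynx,(((Anopheles,Gasterosteus),((Canis,Peromyscus),Rana)),(Neofelis,Avena))),(Listeria,(Columba,(((((Homo,(Carpinus,(Arabidopsis,Turdus))),(Callithrix,Cercopithecus)),Shigella),(Klebsiella,Tsuga)),Saccharomyces)))).
That clade contains 20 terminal taxa: Anopheles, Arabidopsis, Avena, Callithrix, Canis, Carpinus, Cercopithecus, Columba, Gasterosteus, Homo, Klebsiella, Listeria, Lynx, Neofelis, Peromyscus, Rana, Saccharomyces, Shigella, Tsuga, Turdus.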